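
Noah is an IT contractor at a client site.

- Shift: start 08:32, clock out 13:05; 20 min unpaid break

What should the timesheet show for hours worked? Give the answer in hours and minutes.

Shift: 08:32–13:05 = 4 h 33 min; less 20 min break → 4 h 13 min

4 h 13 min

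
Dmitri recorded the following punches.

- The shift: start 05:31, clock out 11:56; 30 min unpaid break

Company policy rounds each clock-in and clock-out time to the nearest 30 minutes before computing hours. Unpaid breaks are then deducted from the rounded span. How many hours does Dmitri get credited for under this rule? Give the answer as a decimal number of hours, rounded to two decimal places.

6.00 hours

The shift: in 05:31→05:30, out 11:56→12:00; 6 h 30 min − 30 min = 6 h 0 min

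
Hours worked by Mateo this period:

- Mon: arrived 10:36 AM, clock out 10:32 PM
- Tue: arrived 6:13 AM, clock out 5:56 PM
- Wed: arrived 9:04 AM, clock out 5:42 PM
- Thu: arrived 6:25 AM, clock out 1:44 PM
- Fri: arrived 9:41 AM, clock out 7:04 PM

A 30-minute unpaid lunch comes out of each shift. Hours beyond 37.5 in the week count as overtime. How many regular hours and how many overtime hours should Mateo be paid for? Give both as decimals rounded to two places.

Regular 37.50 hours, overtime 8.98 hours

Mon: 10:36 AM–10:32 PM = 11 h 56 min; less 30 min break → 11 h 26 min
Tue: 6:13 AM–5:56 PM = 11 h 43 min; less 30 min break → 11 h 13 min
Wed: 9:04 AM–5:42 PM = 8 h 38 min; less 30 min break → 8 h 8 min
Thu: 6:25 AM–1:44 PM = 7 h 19 min; less 30 min break → 6 h 49 min
Fri: 9:41 AM–7:04 PM = 9 h 23 min; less 30 min break → 8 h 53 min
Total worked: 46 h 29 min = 46.48 h.
Threshold 37.5 h → overtime 8 h 59 min, regular 37 h 30 min.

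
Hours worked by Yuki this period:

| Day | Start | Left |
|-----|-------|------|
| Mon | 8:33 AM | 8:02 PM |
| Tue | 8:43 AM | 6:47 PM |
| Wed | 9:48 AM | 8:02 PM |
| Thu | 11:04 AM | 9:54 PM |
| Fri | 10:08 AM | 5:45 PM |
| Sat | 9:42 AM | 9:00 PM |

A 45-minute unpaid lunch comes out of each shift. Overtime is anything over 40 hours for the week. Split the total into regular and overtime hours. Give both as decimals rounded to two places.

Mon: 8:33 AM–8:02 PM = 11 h 29 min; less 45 min break → 10 h 44 min
Tue: 8:43 AM–6:47 PM = 10 h 4 min; less 45 min break → 9 h 19 min
Wed: 9:48 AM–8:02 PM = 10 h 14 min; less 45 min break → 9 h 29 min
Thu: 11:04 AM–9:54 PM = 10 h 50 min; less 45 min break → 10 h 5 min
Fri: 10:08 AM–5:45 PM = 7 h 37 min; less 45 min break → 6 h 52 min
Sat: 9:42 AM–9:00 PM = 11 h 18 min; less 45 min break → 10 h 33 min
Total worked: 57 h 2 min = 57.03 h.
Threshold 40 h → overtime 17 h 2 min, regular 40 h 0 min.

Regular 40.00 hours, overtime 17.03 hours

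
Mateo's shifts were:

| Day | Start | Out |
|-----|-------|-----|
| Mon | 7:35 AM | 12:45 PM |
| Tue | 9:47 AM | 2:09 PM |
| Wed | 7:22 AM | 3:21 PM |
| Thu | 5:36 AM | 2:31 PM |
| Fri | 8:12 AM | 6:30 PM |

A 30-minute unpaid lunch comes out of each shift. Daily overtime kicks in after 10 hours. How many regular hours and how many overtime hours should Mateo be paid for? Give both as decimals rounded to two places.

Regular 34.23 hours, overtime 0.00 hours

Mon: 7:35 AM–12:45 PM = 5 h 10 min; less 30 min break → 4 h 40 min
Tue: 9:47 AM–2:09 PM = 4 h 22 min; less 30 min break → 3 h 52 min
Wed: 7:22 AM–3:21 PM = 7 h 59 min; less 30 min break → 7 h 29 min
Thu: 5:36 AM–2:31 PM = 8 h 55 min; less 30 min break → 8 h 25 min
Fri: 8:12 AM–6:30 PM = 10 h 18 min; less 30 min break → 9 h 48 min
Mon reg 4 h 40 min / OT 0 h 0 min; Tue reg 3 h 52 min / OT 0 h 0 min; Wed reg 7 h 29 min / OT 0 h 0 min; Thu reg 8 h 25 min / OT 0 h 0 min; Fri reg 9 h 48 min / OT 0 h 0 min.
Totals: regular 34 h 14 min, overtime 0 h 0 min.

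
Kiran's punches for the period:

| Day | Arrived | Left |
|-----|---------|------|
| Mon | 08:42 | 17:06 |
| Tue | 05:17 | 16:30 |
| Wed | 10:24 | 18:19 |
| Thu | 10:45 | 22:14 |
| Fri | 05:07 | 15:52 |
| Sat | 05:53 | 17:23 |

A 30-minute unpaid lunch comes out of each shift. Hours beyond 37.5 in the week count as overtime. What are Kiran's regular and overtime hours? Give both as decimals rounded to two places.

Regular 37.50 hours, overtime 20.77 hours

Mon: 08:42–17:06 = 8 h 24 min; less 30 min break → 7 h 54 min
Tue: 05:17–16:30 = 11 h 13 min; less 30 min break → 10 h 43 min
Wed: 10:24–18:19 = 7 h 55 min; less 30 min break → 7 h 25 min
Thu: 10:45–22:14 = 11 h 29 min; less 30 min break → 10 h 59 min
Fri: 05:07–15:52 = 10 h 45 min; less 30 min break → 10 h 15 min
Sat: 05:53–17:23 = 11 h 30 min; less 30 min break → 11 h 0 min
Total worked: 58 h 16 min = 58.27 h.
Threshold 37.5 h → overtime 20 h 46 min, regular 37 h 30 min.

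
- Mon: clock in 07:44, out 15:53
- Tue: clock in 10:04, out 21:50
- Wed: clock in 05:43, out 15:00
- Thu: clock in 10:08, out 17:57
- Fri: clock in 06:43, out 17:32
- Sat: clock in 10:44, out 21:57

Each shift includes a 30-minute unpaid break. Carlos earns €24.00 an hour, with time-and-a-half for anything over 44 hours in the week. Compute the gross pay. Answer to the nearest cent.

Mon: 07:44–15:53 = 8 h 9 min; less 30 min break → 7 h 39 min
Tue: 10:04–21:50 = 11 h 46 min; less 30 min break → 11 h 16 min
Wed: 05:43–15:00 = 9 h 17 min; less 30 min break → 8 h 47 min
Thu: 10:08–17:57 = 7 h 49 min; less 30 min break → 7 h 19 min
Fri: 06:43–17:32 = 10 h 49 min; less 30 min break → 10 h 19 min
Sat: 10:44–21:57 = 11 h 13 min; less 30 min break → 10 h 43 min
Total worked: 56 h 3 min = 3363 min.
Regular 44 h 0 min = 2640 min at €24.00/h; overtime 12 h 3 min = 723 min at €36.00/h.
Pay = (2640 × €24.00 + 723 × €36.00) ÷ 60 = €1489.80.

€1489.80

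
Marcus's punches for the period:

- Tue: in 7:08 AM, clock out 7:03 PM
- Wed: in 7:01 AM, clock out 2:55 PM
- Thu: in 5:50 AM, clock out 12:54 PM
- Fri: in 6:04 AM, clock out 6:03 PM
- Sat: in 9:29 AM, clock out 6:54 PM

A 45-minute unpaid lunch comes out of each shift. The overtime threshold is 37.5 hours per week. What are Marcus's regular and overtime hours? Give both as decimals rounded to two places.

Regular 37.50 hours, overtime 7.03 hours

Tue: 7:08 AM–7:03 PM = 11 h 55 min; less 45 min break → 11 h 10 min
Wed: 7:01 AM–2:55 PM = 7 h 54 min; less 45 min break → 7 h 9 min
Thu: 5:50 AM–12:54 PM = 7 h 4 min; less 45 min break → 6 h 19 min
Fri: 6:04 AM–6:03 PM = 11 h 59 min; less 45 min break → 11 h 14 min
Sat: 9:29 AM–6:54 PM = 9 h 25 min; less 45 min break → 8 h 40 min
Total worked: 44 h 32 min = 44.53 h.
Threshold 37.5 h → overtime 7 h 2 min, regular 37 h 30 min.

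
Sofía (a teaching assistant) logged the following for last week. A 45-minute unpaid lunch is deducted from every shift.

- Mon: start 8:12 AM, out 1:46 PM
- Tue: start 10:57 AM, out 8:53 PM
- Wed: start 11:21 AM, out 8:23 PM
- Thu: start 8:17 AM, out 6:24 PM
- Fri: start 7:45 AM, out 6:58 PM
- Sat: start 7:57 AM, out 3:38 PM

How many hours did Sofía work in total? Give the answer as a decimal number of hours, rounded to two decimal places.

49.05 hours

Mon: 8:12 AM–1:46 PM = 5 h 34 min; less 45 min break → 4 h 49 min
Tue: 10:57 AM–8:53 PM = 9 h 56 min; less 45 min break → 9 h 11 min
Wed: 11:21 AM–8:23 PM = 9 h 2 min; less 45 min break → 8 h 17 min
Thu: 8:17 AM–6:24 PM = 10 h 7 min; less 45 min break → 9 h 22 min
Fri: 7:45 AM–6:58 PM = 11 h 13 min; less 45 min break → 10 h 28 min
Sat: 7:57 AM–3:38 PM = 7 h 41 min; less 45 min break → 6 h 56 min
Total: 4 h 49 min + 9 h 11 min + 8 h 17 min + 9 h 22 min + 10 h 28 min + 6 h 56 min = 49 h 3 min.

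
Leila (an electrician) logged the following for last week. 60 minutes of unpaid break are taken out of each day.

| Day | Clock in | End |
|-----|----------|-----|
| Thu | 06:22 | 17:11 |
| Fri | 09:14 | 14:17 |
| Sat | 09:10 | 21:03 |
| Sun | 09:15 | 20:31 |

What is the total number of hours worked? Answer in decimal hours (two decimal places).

35.02 hours

Thu: 06:22–17:11 = 10 h 49 min; less 60 min break → 9 h 49 min
Fri: 09:14–14:17 = 5 h 3 min; less 60 min break → 4 h 3 min
Sat: 09:10–21:03 = 11 h 53 min; less 60 min break → 10 h 53 min
Sun: 09:15–20:31 = 11 h 16 min; less 60 min break → 10 h 16 min
Total: 9 h 49 min + 4 h 3 min + 10 h 53 min + 10 h 16 min = 35 h 1 min.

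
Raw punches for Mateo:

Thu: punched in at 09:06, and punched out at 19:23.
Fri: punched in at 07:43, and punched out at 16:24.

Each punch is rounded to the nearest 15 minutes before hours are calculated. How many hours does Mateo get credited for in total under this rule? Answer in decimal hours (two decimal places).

Thu: in 09:06→09:00, out 19:23→19:30; 10 h 30 min
Fri: in 07:43→07:45, out 16:24→16:30; 8 h 45 min
Total credited: 19 h 15 min.

19.25 hours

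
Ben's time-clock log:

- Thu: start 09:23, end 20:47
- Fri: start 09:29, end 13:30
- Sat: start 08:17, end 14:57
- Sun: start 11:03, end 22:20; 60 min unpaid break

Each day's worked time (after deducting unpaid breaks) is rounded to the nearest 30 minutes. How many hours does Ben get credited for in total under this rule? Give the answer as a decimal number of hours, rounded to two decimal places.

Thu: 09:23–20:47 = 11 h 24 min → rounds to 11 h 30 min
Fri: 09:29–13:30 = 4 h 1 min → rounds to 4 h 0 min
Sat: 08:17–14:57 = 6 h 40 min → rounds to 6 h 30 min
Sun: 11:03–22:20 = 11 h 17 min − 60 min = 10 h 17 min → rounds to 10 h 30 min
Total credited: 32 h 30 min.

32.50 hours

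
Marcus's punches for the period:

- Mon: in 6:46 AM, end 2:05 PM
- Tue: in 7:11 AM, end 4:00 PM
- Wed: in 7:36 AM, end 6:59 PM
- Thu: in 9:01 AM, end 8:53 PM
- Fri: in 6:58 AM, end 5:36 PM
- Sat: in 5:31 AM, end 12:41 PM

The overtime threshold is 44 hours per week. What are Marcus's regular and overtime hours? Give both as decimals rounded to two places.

Regular 44.00 hours, overtime 13.18 hours

Mon: 6:46 AM–2:05 PM = 7 h 19 min
Tue: 7:11 AM–4:00 PM = 8 h 49 min
Wed: 7:36 AM–6:59 PM = 11 h 23 min
Thu: 9:01 AM–8:53 PM = 11 h 52 min
Fri: 6:58 AM–5:36 PM = 10 h 38 min
Sat: 5:31 AM–12:41 PM = 7 h 10 min
Total worked: 57 h 11 min = 57.18 h.
Threshold 44 h → overtime 13 h 11 min, regular 44 h 0 min.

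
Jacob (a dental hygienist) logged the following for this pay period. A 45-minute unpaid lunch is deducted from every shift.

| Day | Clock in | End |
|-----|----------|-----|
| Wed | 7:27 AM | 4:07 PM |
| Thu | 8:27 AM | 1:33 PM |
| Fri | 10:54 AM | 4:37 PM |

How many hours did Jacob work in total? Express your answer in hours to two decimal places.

17.23 hours

Wed: 7:27 AM–4:07 PM = 8 h 40 min; less 45 min break → 7 h 55 min
Thu: 8:27 AM–1:33 PM = 5 h 6 min; less 45 min break → 4 h 21 min
Fri: 10:54 AM–4:37 PM = 5 h 43 min; less 45 min break → 4 h 58 min
Total: 7 h 55 min + 4 h 21 min + 4 h 58 min = 17 h 14 min.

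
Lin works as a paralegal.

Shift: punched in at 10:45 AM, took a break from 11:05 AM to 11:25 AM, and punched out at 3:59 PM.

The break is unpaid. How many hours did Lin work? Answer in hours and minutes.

4 h 54 min

Shift: 10:45 AM–3:59 PM = 5 h 14 min; less 20 min break → 4 h 54 min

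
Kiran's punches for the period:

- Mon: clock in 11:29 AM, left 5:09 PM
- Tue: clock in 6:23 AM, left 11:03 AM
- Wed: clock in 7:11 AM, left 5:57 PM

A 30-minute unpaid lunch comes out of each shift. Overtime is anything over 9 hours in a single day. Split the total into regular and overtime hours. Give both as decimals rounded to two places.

Mon: 11:29 AM–5:09 PM = 5 h 40 min; less 30 min break → 5 h 10 min
Tue: 6:23 AM–11:03 AM = 4 h 40 min; less 30 min break → 4 h 10 min
Wed: 7:11 AM–5:57 PM = 10 h 46 min; less 30 min break → 10 h 16 min
Mon reg 5 h 10 min / OT 0 h 0 min; Tue reg 4 h 10 min / OT 0 h 0 min; Wed reg 9 h 0 min / OT 1 h 16 min.
Totals: regular 18 h 20 min, overtime 1 h 16 min.

Regular 18.33 hours, overtime 1.27 hours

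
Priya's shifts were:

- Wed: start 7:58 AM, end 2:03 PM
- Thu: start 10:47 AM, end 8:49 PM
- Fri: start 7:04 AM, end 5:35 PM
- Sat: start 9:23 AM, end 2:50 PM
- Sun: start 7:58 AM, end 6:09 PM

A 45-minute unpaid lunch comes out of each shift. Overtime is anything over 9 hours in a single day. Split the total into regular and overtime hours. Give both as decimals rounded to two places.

Regular 37.03 hours, overtime 1.48 hours

Wed: 7:58 AM–2:03 PM = 6 h 5 min; less 45 min break → 5 h 20 min
Thu: 10:47 AM–8:49 PM = 10 h 2 min; less 45 min break → 9 h 17 min
Fri: 7:04 AM–5:35 PM = 10 h 31 min; less 45 min break → 9 h 46 min
Sat: 9:23 AM–2:50 PM = 5 h 27 min; less 45 min break → 4 h 42 min
Sun: 7:58 AM–6:09 PM = 10 h 11 min; less 45 min break → 9 h 26 min
Wed reg 5 h 20 min / OT 0 h 0 min; Thu reg 9 h 0 min / OT 0 h 17 min; Fri reg 9 h 0 min / OT 0 h 46 min; Sat reg 4 h 42 min / OT 0 h 0 min; Sun reg 9 h 0 min / OT 0 h 26 min.
Totals: regular 37 h 2 min, overtime 1 h 29 min.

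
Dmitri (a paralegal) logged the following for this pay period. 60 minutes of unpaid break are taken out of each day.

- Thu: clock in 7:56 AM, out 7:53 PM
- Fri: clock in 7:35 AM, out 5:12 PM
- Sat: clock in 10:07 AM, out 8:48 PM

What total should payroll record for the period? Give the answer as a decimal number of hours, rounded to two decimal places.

Thu: 7:56 AM–7:53 PM = 11 h 57 min; less 60 min break → 10 h 57 min
Fri: 7:35 AM–5:12 PM = 9 h 37 min; less 60 min break → 8 h 37 min
Sat: 10:07 AM–8:48 PM = 10 h 41 min; less 60 min break → 9 h 41 min
Total: 10 h 57 min + 8 h 37 min + 9 h 41 min = 29 h 15 min.

29.25 hours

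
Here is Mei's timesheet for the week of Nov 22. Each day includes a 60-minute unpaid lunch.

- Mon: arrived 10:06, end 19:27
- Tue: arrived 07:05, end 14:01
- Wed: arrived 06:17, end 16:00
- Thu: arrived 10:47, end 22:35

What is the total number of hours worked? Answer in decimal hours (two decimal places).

Mon: 10:06–19:27 = 9 h 21 min; less 60 min break → 8 h 21 min
Tue: 07:05–14:01 = 6 h 56 min; less 60 min break → 5 h 56 min
Wed: 06:17–16:00 = 9 h 43 min; less 60 min break → 8 h 43 min
Thu: 10:47–22:35 = 11 h 48 min; less 60 min break → 10 h 48 min
Total: 8 h 21 min + 5 h 56 min + 8 h 43 min + 10 h 48 min = 33 h 48 min.

33.80 hours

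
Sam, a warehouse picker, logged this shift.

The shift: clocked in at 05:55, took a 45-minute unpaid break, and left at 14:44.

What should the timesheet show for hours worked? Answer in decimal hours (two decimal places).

The shift: 05:55–14:44 = 8 h 49 min; less 45 min break → 8 h 4 min

8.07 hours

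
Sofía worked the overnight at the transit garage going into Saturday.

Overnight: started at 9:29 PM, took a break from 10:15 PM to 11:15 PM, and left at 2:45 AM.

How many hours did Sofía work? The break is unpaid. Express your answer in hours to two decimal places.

Overnight: 9:29 PM → midnight = 2 h 31 min; midnight → 2:45 AM = 2 h 45 min; span 5 h 16 min; less 60 min break → 4 h 16 min

4.27 hours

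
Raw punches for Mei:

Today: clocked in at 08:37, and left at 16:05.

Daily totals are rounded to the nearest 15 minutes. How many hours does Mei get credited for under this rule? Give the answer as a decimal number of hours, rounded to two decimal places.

7.50 hours

Today: 08:37–16:05 = 7 h 28 min → rounds to 7 h 30 min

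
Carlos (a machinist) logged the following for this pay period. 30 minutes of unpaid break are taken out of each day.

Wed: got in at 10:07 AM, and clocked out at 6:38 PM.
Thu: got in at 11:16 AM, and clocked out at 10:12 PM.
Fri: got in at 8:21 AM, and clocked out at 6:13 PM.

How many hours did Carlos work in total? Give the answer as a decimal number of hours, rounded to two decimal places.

Wed: 10:07 AM–6:38 PM = 8 h 31 min; less 30 min break → 8 h 1 min
Thu: 11:16 AM–10:12 PM = 10 h 56 min; less 30 min break → 10 h 26 min
Fri: 8:21 AM–6:13 PM = 9 h 52 min; less 30 min break → 9 h 22 min
Total: 8 h 1 min + 10 h 26 min + 9 h 22 min = 27 h 49 min.

27.82 hours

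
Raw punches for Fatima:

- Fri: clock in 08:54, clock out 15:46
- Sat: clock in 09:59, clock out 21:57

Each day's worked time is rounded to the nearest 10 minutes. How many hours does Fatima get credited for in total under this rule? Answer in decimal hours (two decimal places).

Fri: 08:54–15:46 = 6 h 52 min → rounds to 6 h 50 min
Sat: 09:59–21:57 = 11 h 58 min → rounds to 12 h 0 min
Total credited: 18 h 50 min.

18.83 hours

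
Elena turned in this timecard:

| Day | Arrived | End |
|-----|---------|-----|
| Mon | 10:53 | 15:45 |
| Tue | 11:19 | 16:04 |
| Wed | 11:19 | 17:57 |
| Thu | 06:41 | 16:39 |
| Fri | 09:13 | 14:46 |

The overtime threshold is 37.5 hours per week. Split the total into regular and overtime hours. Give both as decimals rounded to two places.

Mon: 10:53–15:45 = 4 h 52 min
Tue: 11:19–16:04 = 4 h 45 min
Wed: 11:19–17:57 = 6 h 38 min
Thu: 06:41–16:39 = 9 h 58 min
Fri: 09:13–14:46 = 5 h 33 min
Total worked: 31 h 46 min = 31.77 h.
Threshold 37.5 h → overtime 0 h 0 min, regular 31 h 46 min.

Regular 31.77 hours, overtime 0.00 hours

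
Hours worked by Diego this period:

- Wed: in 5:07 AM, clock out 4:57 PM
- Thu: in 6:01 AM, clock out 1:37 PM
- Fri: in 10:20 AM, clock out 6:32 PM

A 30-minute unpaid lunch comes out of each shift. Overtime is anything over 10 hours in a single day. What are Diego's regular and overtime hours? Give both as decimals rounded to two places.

Wed: 5:07 AM–4:57 PM = 11 h 50 min; less 30 min break → 11 h 20 min
Thu: 6:01 AM–1:37 PM = 7 h 36 min; less 30 min break → 7 h 6 min
Fri: 10:20 AM–6:32 PM = 8 h 12 min; less 30 min break → 7 h 42 min
Wed reg 10 h 0 min / OT 1 h 20 min; Thu reg 7 h 6 min / OT 0 h 0 min; Fri reg 7 h 42 min / OT 0 h 0 min.
Totals: regular 24 h 48 min, overtime 1 h 20 min.

Regular 24.80 hours, overtime 1.33 hours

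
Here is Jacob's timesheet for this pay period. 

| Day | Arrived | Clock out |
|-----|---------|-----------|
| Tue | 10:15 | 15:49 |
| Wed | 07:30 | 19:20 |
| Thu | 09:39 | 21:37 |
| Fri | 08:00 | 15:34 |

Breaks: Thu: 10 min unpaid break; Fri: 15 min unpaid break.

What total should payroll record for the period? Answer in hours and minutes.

36 h 31 min

Tue: 10:15–15:49 = 5 h 34 min
Wed: 07:30–19:20 = 11 h 50 min
Thu: 09:39–21:37 = 11 h 58 min; less 10 min break → 11 h 48 min
Fri: 08:00–15:34 = 7 h 34 min; less 15 min break → 7 h 19 min
Total: 5 h 34 min + 11 h 50 min + 11 h 48 min + 7 h 19 min = 36 h 31 min.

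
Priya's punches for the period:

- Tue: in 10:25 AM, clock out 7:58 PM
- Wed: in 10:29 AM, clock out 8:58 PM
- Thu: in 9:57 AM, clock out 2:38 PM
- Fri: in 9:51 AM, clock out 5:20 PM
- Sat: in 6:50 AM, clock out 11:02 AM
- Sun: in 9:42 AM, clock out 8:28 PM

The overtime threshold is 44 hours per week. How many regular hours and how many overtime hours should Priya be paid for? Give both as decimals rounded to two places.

Regular 44.00 hours, overtime 3.17 hours

Tue: 10:25 AM–7:58 PM = 9 h 33 min
Wed: 10:29 AM–8:58 PM = 10 h 29 min
Thu: 9:57 AM–2:38 PM = 4 h 41 min
Fri: 9:51 AM–5:20 PM = 7 h 29 min
Sat: 6:50 AM–11:02 AM = 4 h 12 min
Sun: 9:42 AM–8:28 PM = 10 h 46 min
Total worked: 47 h 10 min = 47.17 h.
Threshold 44 h → overtime 3 h 10 min, regular 44 h 0 min.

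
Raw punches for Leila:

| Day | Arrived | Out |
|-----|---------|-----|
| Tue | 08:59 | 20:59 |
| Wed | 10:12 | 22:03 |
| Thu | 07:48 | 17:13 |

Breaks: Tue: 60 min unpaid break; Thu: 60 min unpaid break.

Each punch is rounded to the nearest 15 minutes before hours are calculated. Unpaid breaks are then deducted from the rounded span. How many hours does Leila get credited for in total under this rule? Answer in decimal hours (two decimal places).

31.25 hours

Tue: in 08:59→09:00, out 20:59→21:00; 12 h 0 min − 60 min = 11 h 0 min
Wed: in 10:12→10:15, out 22:03→22:00; 11 h 45 min
Thu: in 07:48→07:45, out 17:13→17:15; 9 h 30 min − 60 min = 8 h 30 min
Total credited: 31 h 15 min.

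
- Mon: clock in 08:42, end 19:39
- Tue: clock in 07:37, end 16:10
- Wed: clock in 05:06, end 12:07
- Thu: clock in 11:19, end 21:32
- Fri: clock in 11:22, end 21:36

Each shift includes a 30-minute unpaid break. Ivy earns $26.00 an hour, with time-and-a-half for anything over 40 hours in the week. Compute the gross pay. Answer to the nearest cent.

Mon: 08:42–19:39 = 10 h 57 min; less 30 min break → 10 h 27 min
Tue: 07:37–16:10 = 8 h 33 min; less 30 min break → 8 h 3 min
Wed: 05:06–12:07 = 7 h 1 min; less 30 min break → 6 h 31 min
Thu: 11:19–21:32 = 10 h 13 min; less 30 min break → 9 h 43 min
Fri: 11:22–21:36 = 10 h 14 min; less 30 min break → 9 h 44 min
Total worked: 44 h 28 min = 2668 min.
Regular 40 h 0 min = 2400 min at $26.00/h; overtime 4 h 28 min = 268 min at $39.00/h.
Pay = (2400 × $26.00 + 268 × $39.00) ÷ 60 = $1214.20.

$1214.20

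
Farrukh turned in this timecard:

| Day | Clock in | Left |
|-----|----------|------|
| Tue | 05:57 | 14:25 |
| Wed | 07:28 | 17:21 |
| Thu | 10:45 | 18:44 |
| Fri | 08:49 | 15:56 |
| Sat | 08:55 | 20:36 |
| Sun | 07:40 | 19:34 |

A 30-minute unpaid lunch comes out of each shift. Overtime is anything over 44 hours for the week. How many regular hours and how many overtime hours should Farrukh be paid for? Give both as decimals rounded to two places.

Tue: 05:57–14:25 = 8 h 28 min; less 30 min break → 7 h 58 min
Wed: 07:28–17:21 = 9 h 53 min; less 30 min break → 9 h 23 min
Thu: 10:45–18:44 = 7 h 59 min; less 30 min break → 7 h 29 min
Fri: 08:49–15:56 = 7 h 7 min; less 30 min break → 6 h 37 min
Sat: 08:55–20:36 = 11 h 41 min; less 30 min break → 11 h 11 min
Sun: 07:40–19:34 = 11 h 54 min; less 30 min break → 11 h 24 min
Total worked: 54 h 2 min = 54.03 h.
Threshold 44 h → overtime 10 h 2 min, regular 44 h 0 min.

Regular 44.00 hours, overtime 10.03 hours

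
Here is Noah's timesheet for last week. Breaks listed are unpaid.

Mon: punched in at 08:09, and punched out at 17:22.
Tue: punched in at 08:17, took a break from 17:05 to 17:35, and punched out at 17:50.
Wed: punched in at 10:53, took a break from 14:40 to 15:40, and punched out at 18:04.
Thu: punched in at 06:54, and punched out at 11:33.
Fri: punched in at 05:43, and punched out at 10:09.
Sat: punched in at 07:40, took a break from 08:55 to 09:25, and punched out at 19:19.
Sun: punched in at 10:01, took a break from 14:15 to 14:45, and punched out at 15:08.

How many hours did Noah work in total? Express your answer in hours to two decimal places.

49.30 hours

Mon: 08:09–17:22 = 9 h 13 min
Tue: 08:17–17:50 = 9 h 33 min; less 30 min break → 9 h 3 min
Wed: 10:53–18:04 = 7 h 11 min; less 60 min break → 6 h 11 min
Thu: 06:54–11:33 = 4 h 39 min
Fri: 05:43–10:09 = 4 h 26 min
Sat: 07:40–19:19 = 11 h 39 min; less 30 min break → 11 h 9 min
Sun: 10:01–15:08 = 5 h 7 min; less 30 min break → 4 h 37 min
Total: 9 h 13 min + 9 h 3 min + 6 h 11 min + 4 h 39 min + 4 h 26 min + 11 h 9 min + 4 h 37 min = 49 h 18 min.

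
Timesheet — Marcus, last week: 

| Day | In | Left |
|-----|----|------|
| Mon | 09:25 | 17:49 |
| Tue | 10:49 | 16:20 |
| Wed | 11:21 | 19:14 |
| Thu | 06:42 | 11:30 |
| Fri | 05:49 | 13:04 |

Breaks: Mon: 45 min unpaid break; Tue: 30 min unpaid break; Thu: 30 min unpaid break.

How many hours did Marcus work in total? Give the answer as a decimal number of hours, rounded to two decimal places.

Mon: 09:25–17:49 = 8 h 24 min; less 45 min break → 7 h 39 min
Tue: 10:49–16:20 = 5 h 31 min; less 30 min break → 5 h 1 min
Wed: 11:21–19:14 = 7 h 53 min
Thu: 06:42–11:30 = 4 h 48 min; less 30 min break → 4 h 18 min
Fri: 05:49–13:04 = 7 h 15 min
Total: 7 h 39 min + 5 h 1 min + 7 h 53 min + 4 h 18 min + 7 h 15 min = 32 h 6 min.

32.10 hours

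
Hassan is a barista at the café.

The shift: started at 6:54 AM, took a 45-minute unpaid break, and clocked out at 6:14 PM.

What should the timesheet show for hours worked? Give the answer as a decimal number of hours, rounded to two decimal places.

The shift: 6:54 AM–6:14 PM = 11 h 20 min; less 45 min break → 10 h 35 min

10.58 hours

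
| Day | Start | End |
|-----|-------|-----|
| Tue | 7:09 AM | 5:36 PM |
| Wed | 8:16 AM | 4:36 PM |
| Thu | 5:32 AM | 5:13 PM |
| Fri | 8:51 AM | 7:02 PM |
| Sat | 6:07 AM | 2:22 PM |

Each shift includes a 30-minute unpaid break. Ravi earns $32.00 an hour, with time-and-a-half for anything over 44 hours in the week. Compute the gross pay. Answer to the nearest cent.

Tue: 7:09 AM–5:36 PM = 10 h 27 min; less 30 min break → 9 h 57 min
Wed: 8:16 AM–4:36 PM = 8 h 20 min; less 30 min break → 7 h 50 min
Thu: 5:32 AM–5:13 PM = 11 h 41 min; less 30 min break → 11 h 11 min
Fri: 8:51 AM–7:02 PM = 10 h 11 min; less 30 min break → 9 h 41 min
Sat: 6:07 AM–2:22 PM = 8 h 15 min; less 30 min break → 7 h 45 min
Total worked: 46 h 24 min = 2784 min.
Regular 44 h 0 min = 2640 min at $32.00/h; overtime 2 h 24 min = 144 min at $48.00/h.
Pay = (2640 × $32.00 + 144 × $48.00) ÷ 60 = $1523.20.

$1523.20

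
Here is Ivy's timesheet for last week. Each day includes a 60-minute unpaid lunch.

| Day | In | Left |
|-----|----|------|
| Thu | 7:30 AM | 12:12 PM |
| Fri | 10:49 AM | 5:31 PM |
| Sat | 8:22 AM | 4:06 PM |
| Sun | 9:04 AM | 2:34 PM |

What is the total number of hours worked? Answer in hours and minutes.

20 h 38 min

Thu: 7:30 AM–12:12 PM = 4 h 42 min; less 60 min break → 3 h 42 min
Fri: 10:49 AM–5:31 PM = 6 h 42 min; less 60 min break → 5 h 42 min
Sat: 8:22 AM–4:06 PM = 7 h 44 min; less 60 min break → 6 h 44 min
Sun: 9:04 AM–2:34 PM = 5 h 30 min; less 60 min break → 4 h 30 min
Total: 3 h 42 min + 5 h 42 min + 6 h 44 min + 4 h 30 min = 20 h 38 min.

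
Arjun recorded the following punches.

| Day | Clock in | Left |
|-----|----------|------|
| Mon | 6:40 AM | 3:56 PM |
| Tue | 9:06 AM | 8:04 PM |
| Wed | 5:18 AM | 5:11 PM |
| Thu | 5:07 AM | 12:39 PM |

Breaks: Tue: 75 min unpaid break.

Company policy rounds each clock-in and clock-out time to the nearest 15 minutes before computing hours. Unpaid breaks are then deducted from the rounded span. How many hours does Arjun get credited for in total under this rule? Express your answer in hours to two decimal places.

38.75 hours

Mon: in 6:40 AM→6:45 AM, out 3:56 PM→4:00 PM; 9 h 15 min
Tue: in 9:06 AM→9:00 AM, out 8:04 PM→8:00 PM; 11 h 0 min − 75 min = 9 h 45 min
Wed: in 5:18 AM→5:15 AM, out 5:11 PM→5:15 PM; 12 h 0 min
Thu: in 5:07 AM→5:00 AM, out 12:39 PM→12:45 PM; 7 h 45 min
Total credited: 38 h 45 min.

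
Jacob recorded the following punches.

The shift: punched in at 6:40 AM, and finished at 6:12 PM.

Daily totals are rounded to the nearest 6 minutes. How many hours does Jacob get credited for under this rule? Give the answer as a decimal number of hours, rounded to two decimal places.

11.50 hours

The shift: 6:40 AM–6:12 PM = 11 h 32 min → rounds to 11 h 30 min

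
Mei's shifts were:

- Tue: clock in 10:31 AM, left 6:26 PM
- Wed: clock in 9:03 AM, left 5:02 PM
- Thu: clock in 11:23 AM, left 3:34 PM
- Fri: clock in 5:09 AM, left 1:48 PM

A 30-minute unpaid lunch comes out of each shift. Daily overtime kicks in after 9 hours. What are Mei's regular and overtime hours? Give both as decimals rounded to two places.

Tue: 10:31 AM–6:26 PM = 7 h 55 min; less 30 min break → 7 h 25 min
Wed: 9:03 AM–5:02 PM = 7 h 59 min; less 30 min break → 7 h 29 min
Thu: 11:23 AM–3:34 PM = 4 h 11 min; less 30 min break → 3 h 41 min
Fri: 5:09 AM–1:48 PM = 8 h 39 min; less 30 min break → 8 h 9 min
Tue reg 7 h 25 min / OT 0 h 0 min; Wed reg 7 h 29 min / OT 0 h 0 min; Thu reg 3 h 41 min / OT 0 h 0 min; Fri reg 8 h 9 min / OT 0 h 0 min.
Totals: regular 26 h 44 min, overtime 0 h 0 min.

Regular 26.73 hours, overtime 0.00 hours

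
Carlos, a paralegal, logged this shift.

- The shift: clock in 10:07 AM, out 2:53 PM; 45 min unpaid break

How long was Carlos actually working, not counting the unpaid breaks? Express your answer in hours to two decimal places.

The shift: 10:07 AM–2:53 PM = 4 h 46 min; less 45 min break → 4 h 1 min

4.02 hours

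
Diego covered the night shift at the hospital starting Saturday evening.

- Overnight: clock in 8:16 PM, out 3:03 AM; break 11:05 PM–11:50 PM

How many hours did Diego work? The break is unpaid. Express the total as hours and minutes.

6 h 2 min

Overnight: 8:16 PM → midnight = 3 h 44 min; midnight → 3:03 AM = 3 h 3 min; span 6 h 47 min; less 45 min break → 6 h 2 min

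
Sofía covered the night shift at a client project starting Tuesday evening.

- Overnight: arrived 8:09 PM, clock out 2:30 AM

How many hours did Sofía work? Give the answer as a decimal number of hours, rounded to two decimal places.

Overnight: 8:09 PM → midnight = 3 h 51 min; midnight → 2:30 AM = 2 h 30 min; span 6 h 21 min

6.35 hours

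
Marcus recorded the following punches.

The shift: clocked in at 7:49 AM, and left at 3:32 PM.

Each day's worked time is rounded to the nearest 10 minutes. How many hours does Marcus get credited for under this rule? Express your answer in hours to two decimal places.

7.67 hours

The shift: 7:49 AM–3:32 PM = 7 h 43 min → rounds to 7 h 40 min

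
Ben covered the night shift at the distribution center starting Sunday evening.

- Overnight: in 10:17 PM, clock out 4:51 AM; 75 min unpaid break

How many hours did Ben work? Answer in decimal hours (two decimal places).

Overnight: 10:17 PM → midnight = 1 h 43 min; midnight → 4:51 AM = 4 h 51 min; span 6 h 34 min; less 75 min break → 5 h 19 min

5.32 hours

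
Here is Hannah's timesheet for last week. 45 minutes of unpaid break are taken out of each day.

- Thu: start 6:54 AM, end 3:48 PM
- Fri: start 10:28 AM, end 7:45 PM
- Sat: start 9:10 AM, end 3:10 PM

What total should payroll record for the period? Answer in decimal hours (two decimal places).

21.93 hours

Thu: 6:54 AM–3:48 PM = 8 h 54 min; less 45 min break → 8 h 9 min
Fri: 10:28 AM–7:45 PM = 9 h 17 min; less 45 min break → 8 h 32 min
Sat: 9:10 AM–3:10 PM = 6 h 0 min; less 45 min break → 5 h 15 min
Total: 8 h 9 min + 8 h 32 min + 5 h 15 min = 21 h 56 min.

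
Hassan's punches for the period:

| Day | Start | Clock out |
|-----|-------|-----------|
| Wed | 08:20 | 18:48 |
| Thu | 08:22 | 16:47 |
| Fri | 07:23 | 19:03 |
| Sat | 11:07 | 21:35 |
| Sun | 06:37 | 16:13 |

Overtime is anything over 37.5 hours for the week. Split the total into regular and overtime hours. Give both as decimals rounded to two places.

Regular 37.50 hours, overtime 13.12 hours

Wed: 08:20–18:48 = 10 h 28 min
Thu: 08:22–16:47 = 8 h 25 min
Fri: 07:23–19:03 = 11 h 40 min
Sat: 11:07–21:35 = 10 h 28 min
Sun: 06:37–16:13 = 9 h 36 min
Total worked: 50 h 37 min = 50.62 h.
Threshold 37.5 h → overtime 13 h 7 min, regular 37 h 30 min.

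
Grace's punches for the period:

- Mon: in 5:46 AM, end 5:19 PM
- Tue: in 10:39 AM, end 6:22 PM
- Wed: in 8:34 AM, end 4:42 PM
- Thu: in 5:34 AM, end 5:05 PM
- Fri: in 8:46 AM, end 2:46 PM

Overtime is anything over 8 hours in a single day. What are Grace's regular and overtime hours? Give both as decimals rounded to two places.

Mon: 5:46 AM–5:19 PM = 11 h 33 min
Tue: 10:39 AM–6:22 PM = 7 h 43 min
Wed: 8:34 AM–4:42 PM = 8 h 8 min
Thu: 5:34 AM–5:05 PM = 11 h 31 min
Fri: 8:46 AM–2:46 PM = 6 h 0 min
Mon reg 8 h 0 min / OT 3 h 33 min; Tue reg 7 h 43 min / OT 0 h 0 min; Wed reg 8 h 0 min / OT 0 h 8 min; Thu reg 8 h 0 min / OT 3 h 31 min; Fri reg 6 h 0 min / OT 0 h 0 min.
Totals: regular 37 h 43 min, overtime 7 h 12 min.

Regular 37.72 hours, overtime 7.20 hours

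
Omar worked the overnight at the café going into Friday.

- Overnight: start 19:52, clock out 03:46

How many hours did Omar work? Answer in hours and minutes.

Overnight: 19:52 → midnight = 4 h 8 min; midnight → 03:46 = 3 h 46 min; span 7 h 54 min

7 h 54 min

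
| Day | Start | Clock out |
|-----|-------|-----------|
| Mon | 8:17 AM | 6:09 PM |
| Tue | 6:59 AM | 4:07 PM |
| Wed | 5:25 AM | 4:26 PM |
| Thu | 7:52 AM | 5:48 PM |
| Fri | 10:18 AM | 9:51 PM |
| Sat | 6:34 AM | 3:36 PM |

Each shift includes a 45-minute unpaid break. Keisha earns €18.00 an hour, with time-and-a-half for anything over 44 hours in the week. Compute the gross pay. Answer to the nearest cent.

Mon: 8:17 AM–6:09 PM = 9 h 52 min; less 45 min break → 9 h 7 min
Tue: 6:59 AM–4:07 PM = 9 h 8 min; less 45 min break → 8 h 23 min
Wed: 5:25 AM–4:26 PM = 11 h 1 min; less 45 min break → 10 h 16 min
Thu: 7:52 AM–5:48 PM = 9 h 56 min; less 45 min break → 9 h 11 min
Fri: 10:18 AM–9:51 PM = 11 h 33 min; less 45 min break → 10 h 48 min
Sat: 6:34 AM–3:36 PM = 9 h 2 min; less 45 min break → 8 h 17 min
Total worked: 56 h 2 min = 3362 min.
Regular 44 h 0 min = 2640 min at €18.00/h; overtime 12 h 2 min = 722 min at €27.00/h.
Pay = (2640 × €18.00 + 722 × €27.00) ÷ 60 = €1116.90.

€1116.90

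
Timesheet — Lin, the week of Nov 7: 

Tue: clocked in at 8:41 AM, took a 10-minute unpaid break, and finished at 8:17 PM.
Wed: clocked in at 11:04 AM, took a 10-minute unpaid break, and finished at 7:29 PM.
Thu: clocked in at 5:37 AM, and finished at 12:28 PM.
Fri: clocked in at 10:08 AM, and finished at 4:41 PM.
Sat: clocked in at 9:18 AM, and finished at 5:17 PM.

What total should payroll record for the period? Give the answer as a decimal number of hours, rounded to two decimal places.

41.07 hours

Tue: 8:41 AM–8:17 PM = 11 h 36 min; less 10 min break → 11 h 26 min
Wed: 11:04 AM–7:29 PM = 8 h 25 min; less 10 min break → 8 h 15 min
Thu: 5:37 AM–12:28 PM = 6 h 51 min
Fri: 10:08 AM–4:41 PM = 6 h 33 min
Sat: 9:18 AM–5:17 PM = 7 h 59 min
Total: 11 h 26 min + 8 h 15 min + 6 h 51 min + 6 h 33 min + 7 h 59 min = 41 h 4 min.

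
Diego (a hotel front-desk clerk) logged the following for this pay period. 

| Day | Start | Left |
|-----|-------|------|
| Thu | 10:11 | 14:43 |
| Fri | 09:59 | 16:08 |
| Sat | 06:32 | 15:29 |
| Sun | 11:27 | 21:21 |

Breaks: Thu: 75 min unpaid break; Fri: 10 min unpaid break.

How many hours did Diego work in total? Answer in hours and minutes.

Thu: 10:11–14:43 = 4 h 32 min; less 75 min break → 3 h 17 min
Fri: 09:59–16:08 = 6 h 9 min; less 10 min break → 5 h 59 min
Sat: 06:32–15:29 = 8 h 57 min
Sun: 11:27–21:21 = 9 h 54 min
Total: 3 h 17 min + 5 h 59 min + 8 h 57 min + 9 h 54 min = 28 h 7 min.

28 h 7 min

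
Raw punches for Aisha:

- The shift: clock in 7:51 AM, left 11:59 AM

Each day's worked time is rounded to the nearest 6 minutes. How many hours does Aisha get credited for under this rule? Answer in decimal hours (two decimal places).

4.10 hours

The shift: 7:51 AM–11:59 AM = 4 h 8 min → rounds to 4 h 6 min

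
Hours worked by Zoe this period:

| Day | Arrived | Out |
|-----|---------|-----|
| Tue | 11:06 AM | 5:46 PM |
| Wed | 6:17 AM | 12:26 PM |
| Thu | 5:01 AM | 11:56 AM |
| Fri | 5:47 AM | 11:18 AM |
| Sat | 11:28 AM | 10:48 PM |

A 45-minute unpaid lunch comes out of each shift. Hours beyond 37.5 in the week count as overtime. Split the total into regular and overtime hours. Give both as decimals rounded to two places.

Tue: 11:06 AM–5:46 PM = 6 h 40 min; less 45 min break → 5 h 55 min
Wed: 6:17 AM–12:26 PM = 6 h 9 min; less 45 min break → 5 h 24 min
Thu: 5:01 AM–11:56 AM = 6 h 55 min; less 45 min break → 6 h 10 min
Fri: 5:47 AM–11:18 AM = 5 h 31 min; less 45 min break → 4 h 46 min
Sat: 11:28 AM–10:48 PM = 11 h 20 min; less 45 min break → 10 h 35 min
Total worked: 32 h 50 min = 32.83 h.
Threshold 37.5 h → overtime 0 h 0 min, regular 32 h 50 min.

Regular 32.83 hours, overtime 0.00 hours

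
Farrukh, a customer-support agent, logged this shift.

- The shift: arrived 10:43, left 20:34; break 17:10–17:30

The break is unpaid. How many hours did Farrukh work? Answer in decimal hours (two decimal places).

The shift: 10:43–20:34 = 9 h 51 min; less 20 min break → 9 h 31 min

9.52 hours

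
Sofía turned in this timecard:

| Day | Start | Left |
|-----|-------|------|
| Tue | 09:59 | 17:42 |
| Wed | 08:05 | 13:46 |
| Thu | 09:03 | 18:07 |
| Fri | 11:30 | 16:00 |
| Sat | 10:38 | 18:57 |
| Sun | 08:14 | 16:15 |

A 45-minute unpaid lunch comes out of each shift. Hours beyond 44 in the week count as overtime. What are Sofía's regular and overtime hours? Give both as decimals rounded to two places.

Tue: 09:59–17:42 = 7 h 43 min; less 45 min break → 6 h 58 min
Wed: 08:05–13:46 = 5 h 41 min; less 45 min break → 4 h 56 min
Thu: 09:03–18:07 = 9 h 4 min; less 45 min break → 8 h 19 min
Fri: 11:30–16:00 = 4 h 30 min; less 45 min break → 3 h 45 min
Sat: 10:38–18:57 = 8 h 19 min; less 45 min break → 7 h 34 min
Sun: 08:14–16:15 = 8 h 1 min; less 45 min break → 7 h 16 min
Total worked: 38 h 48 min = 38.80 h.
Threshold 44 h → overtime 0 h 0 min, regular 38 h 48 min.

Regular 38.80 hours, overtime 0.00 hours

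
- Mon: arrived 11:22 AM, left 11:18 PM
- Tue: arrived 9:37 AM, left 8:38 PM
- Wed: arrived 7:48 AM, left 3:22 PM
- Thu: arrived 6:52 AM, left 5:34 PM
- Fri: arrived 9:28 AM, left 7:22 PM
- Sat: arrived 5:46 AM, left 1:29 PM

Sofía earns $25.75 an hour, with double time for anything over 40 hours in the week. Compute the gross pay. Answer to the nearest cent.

$1999.92

Mon: 11:22 AM–11:18 PM = 11 h 56 min
Tue: 9:37 AM–8:38 PM = 11 h 1 min
Wed: 7:48 AM–3:22 PM = 7 h 34 min
Thu: 6:52 AM–5:34 PM = 10 h 42 min
Fri: 9:28 AM–7:22 PM = 9 h 54 min
Sat: 5:46 AM–1:29 PM = 7 h 43 min
Total worked: 58 h 50 min = 3530 min.
Regular 40 h 0 min = 2400 min at $25.75/h; overtime 18 h 50 min = 1130 min at $51.50/h.
Pay = (2400 × $25.75 + 1130 × $51.50) ÷ 60 = $1999.92.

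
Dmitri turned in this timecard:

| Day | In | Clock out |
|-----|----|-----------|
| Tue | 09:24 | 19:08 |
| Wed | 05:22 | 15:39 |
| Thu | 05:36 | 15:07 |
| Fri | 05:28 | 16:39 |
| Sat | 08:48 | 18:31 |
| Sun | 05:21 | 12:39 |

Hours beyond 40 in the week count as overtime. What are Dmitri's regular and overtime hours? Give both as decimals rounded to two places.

Tue: 09:24–19:08 = 9 h 44 min
Wed: 05:22–15:39 = 10 h 17 min
Thu: 05:36–15:07 = 9 h 31 min
Fri: 05:28–16:39 = 11 h 11 min
Sat: 08:48–18:31 = 9 h 43 min
Sun: 05:21–12:39 = 7 h 18 min
Total worked: 57 h 44 min = 57.73 h.
Threshold 40 h → overtime 17 h 44 min, regular 40 h 0 min.

Regular 40.00 hours, overtime 17.73 hours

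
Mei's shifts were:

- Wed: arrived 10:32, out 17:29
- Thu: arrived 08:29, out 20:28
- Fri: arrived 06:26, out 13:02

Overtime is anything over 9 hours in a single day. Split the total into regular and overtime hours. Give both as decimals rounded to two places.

Regular 22.55 hours, overtime 2.98 hours

Wed: 10:32–17:29 = 6 h 57 min
Thu: 08:29–20:28 = 11 h 59 min
Fri: 06:26–13:02 = 6 h 36 min
Wed reg 6 h 57 min / OT 0 h 0 min; Thu reg 9 h 0 min / OT 2 h 59 min; Fri reg 6 h 36 min / OT 0 h 0 min.
Totals: regular 22 h 33 min, overtime 2 h 59 min.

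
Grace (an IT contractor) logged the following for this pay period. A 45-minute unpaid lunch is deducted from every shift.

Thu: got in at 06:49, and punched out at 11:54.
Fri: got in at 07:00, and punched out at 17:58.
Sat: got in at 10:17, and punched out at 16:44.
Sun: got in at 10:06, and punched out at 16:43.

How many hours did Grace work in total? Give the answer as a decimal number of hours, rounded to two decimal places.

Thu: 06:49–11:54 = 5 h 5 min; less 45 min break → 4 h 20 min
Fri: 07:00–17:58 = 10 h 58 min; less 45 min break → 10 h 13 min
Sat: 10:17–16:44 = 6 h 27 min; less 45 min break → 5 h 42 min
Sun: 10:06–16:43 = 6 h 37 min; less 45 min break → 5 h 52 min
Total: 4 h 20 min + 10 h 13 min + 5 h 42 min + 5 h 52 min = 26 h 7 min.

26.12 hours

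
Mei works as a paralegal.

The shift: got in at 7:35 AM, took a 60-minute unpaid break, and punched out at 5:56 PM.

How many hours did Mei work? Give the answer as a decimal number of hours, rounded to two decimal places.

9.35 hours

The shift: 7:35 AM–5:56 PM = 10 h 21 min; less 60 min break → 9 h 21 min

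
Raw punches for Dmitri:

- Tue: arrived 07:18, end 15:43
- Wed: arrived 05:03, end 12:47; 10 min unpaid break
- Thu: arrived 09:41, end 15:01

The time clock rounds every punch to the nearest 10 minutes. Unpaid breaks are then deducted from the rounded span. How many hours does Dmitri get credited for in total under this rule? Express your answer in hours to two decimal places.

21.33 hours

Tue: in 07:18→07:20, out 15:43→15:40; 8 h 20 min
Wed: in 05:03→05:00, out 12:47→12:50; 7 h 50 min − 10 min = 7 h 40 min
Thu: in 09:41→09:40, out 15:01→15:00; 5 h 20 min
Total credited: 21 h 20 min.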